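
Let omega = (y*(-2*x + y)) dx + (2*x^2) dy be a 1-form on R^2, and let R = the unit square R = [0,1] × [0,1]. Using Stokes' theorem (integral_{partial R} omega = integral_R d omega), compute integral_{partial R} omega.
integral_(partial R) omega = 2

Stokes: integral_partial_R omega = integral_R d omega with d omega = (∂Q/∂x - ∂P/∂y) dx ∧ dy.
  ∂Q/∂x = 4*x
  ∂P/∂y = -2*x + 2*y
  integrand = ∂Q/∂x - ∂P/∂y = 6*x - 2*y.
Integrating over R: integral_0^1 integral_0^1 (6*x - 2*y) dx dy = 2.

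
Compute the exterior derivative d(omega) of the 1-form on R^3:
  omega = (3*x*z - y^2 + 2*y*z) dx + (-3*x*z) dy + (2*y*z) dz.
d(omega) = (2*y - 5*z) dx ∧ dy + (-3*x - 2*y) dx ∧ dz + (3*x + 2*z) dy ∧ dz

For a 1-form omega = sum_i f_i dx_i, the exterior derivative is
  d(omega) = sum_{i < j} (∂f_j/∂x_i - ∂f_i/∂x_j) dx_i ∧ dx_j.
  coefficient of dx ∧ dy: ∂f_2/∂x - ∂f_1/∂y = ∂(-3*x*z)/∂x - ∂(3*x*z - y^2 + 2*y*z)/∂y = 2*y - 5*z
  coefficient of dx ∧ dz: ∂f_3/∂x - ∂f_1/∂z = ∂(2*y*z)/∂x - ∂(3*x*z - y^2 + 2*y*z)/∂z = -3*x - 2*y
  coefficient of dy ∧ dz: ∂f_3/∂y - ∂f_2/∂z = ∂(2*y*z)/∂y - ∂(-3*x*z)/∂z = 3*x + 2*z
Assembling: d(omega) = (2*y - 5*z) dx ∧ dy + (-3*x - 2*y) dx ∧ dz + (3*x + 2*z) dy ∧ dz.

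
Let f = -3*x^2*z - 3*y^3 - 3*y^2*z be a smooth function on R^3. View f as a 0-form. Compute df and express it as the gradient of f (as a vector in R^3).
df = (-6*x*z) dx + (3*y*(-3*y - 2*z)) dy + (-3*x^2 - 3*y^2) dz; grad f = (-6*x*z, 3*y*(-3*y - 2*z), -3*x^2 - 3*y^2)

For a 0-form f, d f = (∂f/∂x) dx + (∂f/∂y) dy + (∂f/∂z) dz. The components of the vector representation are exactly the entries of grad f in Cartesian coordinates:
  ∂f/∂x = -6*x*z
  ∂f/∂y = 3*y*(-3*y - 2*z)
  ∂f/∂z = -3*x^2 - 3*y^2.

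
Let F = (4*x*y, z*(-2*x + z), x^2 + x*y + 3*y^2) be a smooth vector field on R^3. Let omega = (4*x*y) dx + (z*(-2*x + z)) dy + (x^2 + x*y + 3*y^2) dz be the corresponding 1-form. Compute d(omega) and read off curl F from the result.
d(omega) = (3*x + 6*y - 2*z) dy ∧ dz + (-2*x - y) dz ∧ dx + (-4*x - 2*z) dx ∧ dy; curl F = (3*x + 6*y - 2*z, -2*x - y, -4*x - 2*z)

d omega = sum_{i<j} (∂f_j/∂x_i - ∂f_i/∂x_j) dx_i ∧ dx_j. Under the identification (dy ∧ dz, dz ∧ dx, dx ∧ dy) ↔ (e_x, e_y, e_z), the coefficients are exactly the components of curl F. Compute:
  ∂R/∂y - ∂Q/∂z = (x + 6*y) - (-2*x + 2*z) = 3*x + 6*y - 2*z
  ∂P/∂z - ∂R/∂x = (0) - (2*x + y) = -2*x - y
  ∂Q/∂x - ∂P/∂y = (-2*z) - (4*x) = -4*x - 2*z.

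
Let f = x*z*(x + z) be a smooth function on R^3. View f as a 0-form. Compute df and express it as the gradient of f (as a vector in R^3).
df = (z*(2*x + z)) dx + (0) dy + (x*(x + 2*z)) dz; grad f = (z*(2*x + z), 0, x*(x + 2*z))

For a 0-form f, d f = (∂f/∂x) dx + (∂f/∂y) dy + (∂f/∂z) dz. The components of the vector representation are exactly the entries of grad f in Cartesian coordinates:
  ∂f/∂x = z*(2*x + z)
  ∂f/∂y = 0
  ∂f/∂z = x*(x + 2*z).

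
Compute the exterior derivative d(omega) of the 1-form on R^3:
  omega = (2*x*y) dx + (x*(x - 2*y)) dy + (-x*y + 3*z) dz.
d(omega) = (-2*y) dx ∧ dy + (-y) dx ∧ dz + (-x) dy ∧ dz

For a 1-form omega = sum_i f_i dx_i, the exterior derivative is
  d(omega) = sum_{i < j} (∂f_j/∂x_i - ∂f_i/∂x_j) dx_i ∧ dx_j.
  coefficient of dx ∧ dy: ∂f_2/∂x - ∂f_1/∂y = ∂(x*(x - 2*y))/∂x - ∂(2*x*y)/∂y = -2*y
  coefficient of dx ∧ dz: ∂f_3/∂x - ∂f_1/∂z = ∂(-x*y + 3*z)/∂x - ∂(2*x*y)/∂z = -y
  coefficient of dy ∧ dz: ∂f_3/∂y - ∂f_2/∂z = ∂(-x*y + 3*z)/∂y - ∂(x*(x - 2*y))/∂z = -x
Assembling: d(omega) = (-2*y) dx ∧ dy + (-y) dx ∧ dz + (-x) dy ∧ dz.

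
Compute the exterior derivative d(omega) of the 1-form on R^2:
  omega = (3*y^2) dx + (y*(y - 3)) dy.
d(omega) = (-6*y) dx ∧ dy

For a 1-form omega = sum_i f_i dx_i, the exterior derivative is
  d(omega) = sum_{i < j} (∂f_j/∂x_i - ∂f_i/∂x_j) dx_i ∧ dx_j.
  coefficient of dx ∧ dy: ∂f_2/∂x - ∂f_1/∂y = ∂(y*(y - 3))/∂x - ∂(3*y^2)/∂y = -6*y
Assembling: d(omega) = (-6*y) dx ∧ dy.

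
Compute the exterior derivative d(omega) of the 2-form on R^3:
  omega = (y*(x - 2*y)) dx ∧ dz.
d(omega) = (-x + 4*y) dx ∧ dy ∧ dz

For a 2-form omega = sum_{i<j} g_{ij} dx_i ∧ dx_j, the exterior derivative is
  d(omega) = sum_{i<j} d(g_{ij}) ∧ dx_i ∧ dx_j = sum_{i<j, k} (∂g_{ij}/∂x_k) dx_k ∧ dx_i ∧ dx_j.
Expand each term, using dx_k ∧ dx_i ∧ dx_j = sgn(permutation) dx_{(a)} ∧ dx_{(b)} ∧ dx_{(c)} with (a < b < c) sorted:
  d(y*(x - 2*y)) includes (∂/∂y)(y*(x - 2*y)) dy = (x - 4*y) dy, which multiplied by dx ∧ dz gives (-x + 4*y) dx ∧ dy ∧ dz
Collecting like 3-forms: d(omega) = (-x + 4*y) dx ∧ dy ∧ dz.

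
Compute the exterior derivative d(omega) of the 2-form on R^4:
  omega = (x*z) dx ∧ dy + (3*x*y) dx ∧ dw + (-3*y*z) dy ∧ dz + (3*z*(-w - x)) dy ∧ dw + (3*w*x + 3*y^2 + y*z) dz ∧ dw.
d(omega) = (x) dx ∧ dy ∧ dz + (-3*x - 3*z) dx ∧ dy ∧ dw + (3*w + 3*x + 6*y + z) dy ∧ dz ∧ dw + (3*w) dx ∧ dz ∧ dw

For a 2-form omega = sum_{i<j} g_{ij} dx_i ∧ dx_j, the exterior derivative is
  d(omega) = sum_{i<j} d(g_{ij}) ∧ dx_i ∧ dx_j = sum_{i<j, k} (∂g_{ij}/∂x_k) dx_k ∧ dx_i ∧ dx_j.
Expand each term, using dx_k ∧ dx_i ∧ dx_j = sgn(permutation) dx_{(a)} ∧ dx_{(b)} ∧ dx_{(c)} with (a < b < c) sorted:
  d(x*z) includes (∂/∂z)(x*z) dz = (x) dz, which multiplied by dx ∧ dy gives (x) dx ∧ dy ∧ dz
  d(3*x*y) includes (∂/∂y)(3*x*y) dy = (3*x) dy, which multiplied by dx ∧ dw gives (-3*x) dx ∧ dy ∧ dw
  d(3*z*(-w - x)) includes (∂/∂x)(3*z*(-w - x)) dx = (-3*z) dx, which multiplied by dy ∧ dw gives (-3*z) dx ∧ dy ∧ dw
  d(3*z*(-w - x)) includes (∂/∂z)(3*z*(-w - x)) dz = (-3*w - 3*x) dz, which multiplied by dy ∧ dw gives (3*w + 3*x) dy ∧ dz ∧ dw
  d(3*w*x + 3*y^2 + y*z) includes (∂/∂x)(3*w*x + 3*y^2 + y*z) dx = (3*w) dx, which multiplied by dz ∧ dw gives (3*w) dx ∧ dz ∧ dw
  d(3*w*x + 3*y^2 + y*z) includes (∂/∂y)(3*w*x + 3*y^2 + y*z) dy = (6*y + z) dy, which multiplied by dz ∧ dw gives (6*y + z) dy ∧ dz ∧ dw
Collecting like 3-forms: d(omega) = (x) dx ∧ dy ∧ dz + (-3*x - 3*z) dx ∧ dy ∧ dw + (3*w + 3*x + 6*y + z) dy ∧ dz ∧ dw + (3*w) dx ∧ dz ∧ dw.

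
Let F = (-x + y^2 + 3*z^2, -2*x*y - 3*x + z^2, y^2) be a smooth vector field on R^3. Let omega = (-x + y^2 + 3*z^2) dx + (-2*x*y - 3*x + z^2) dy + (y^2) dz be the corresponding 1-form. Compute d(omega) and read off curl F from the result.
d(omega) = (2*y - 2*z) dy ∧ dz + (6*z) dz ∧ dx + (-4*y - 3) dx ∧ dy; curl F = (2*y - 2*z, 6*z, -4*y - 3)

d omega = sum_{i<j} (∂f_j/∂x_i - ∂f_i/∂x_j) dx_i ∧ dx_j. Under the identification (dy ∧ dz, dz ∧ dx, dx ∧ dy) ↔ (e_x, e_y, e_z), the coefficients are exactly the components of curl F. Compute:
  ∂R/∂y - ∂Q/∂z = (2*y) - (2*z) = 2*y - 2*z
  ∂P/∂z - ∂R/∂x = (6*z) - (0) = 6*z
  ∂Q/∂x - ∂P/∂y = (-2*y - 3) - (2*y) = -4*y - 3.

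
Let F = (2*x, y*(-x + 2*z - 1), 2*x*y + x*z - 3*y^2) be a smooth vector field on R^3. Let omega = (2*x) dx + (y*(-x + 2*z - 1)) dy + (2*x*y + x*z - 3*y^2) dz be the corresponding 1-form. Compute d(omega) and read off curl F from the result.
d(omega) = (2*x - 8*y) dy ∧ dz + (-2*y - z) dz ∧ dx + (-y) dx ∧ dy; curl F = (2*x - 8*y, -2*y - z, -y)

d omega = sum_{i<j} (∂f_j/∂x_i - ∂f_i/∂x_j) dx_i ∧ dx_j. Under the identification (dy ∧ dz, dz ∧ dx, dx ∧ dy) ↔ (e_x, e_y, e_z), the coefficients are exactly the components of curl F. Compute:
  ∂R/∂y - ∂Q/∂z = (2*x - 6*y) - (2*y) = 2*x - 8*y
  ∂P/∂z - ∂R/∂x = (0) - (2*y + z) = -2*y - z
  ∂Q/∂x - ∂P/∂y = (-y) - (0) = -y.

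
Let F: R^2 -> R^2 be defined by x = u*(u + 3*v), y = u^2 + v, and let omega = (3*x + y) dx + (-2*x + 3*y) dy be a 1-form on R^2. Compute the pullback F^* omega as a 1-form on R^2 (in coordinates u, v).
F^* omega = (10*u^3 + 18*u^2*v + 27*u*v^2 + 8*u*v + 3*v^2) du + (12*u^3 + 27*u^2*v + u^2 - 3*u*v + 3*v) dv

Using F^*(f dg) = (f ∘ F) d(g ∘ F), substitute each coordinate x_i by F_i(u, v) in f_i, and replace dx_i by d F_i = (∂F_i/∂u) du + (∂F_i/∂v) dv.
  For the x component: f_1(F) = 4*u^2 + 9*u*v + v; d F_1 = (2*u + 3*v) du + (3*u) dv
  For the y component: f_2(F) = u^2 - 6*u*v + 3*v; d F_2 = (2*u) du + (1) dv
Combining and collecting du, dv coefficients:
  coeff of du: 10*u^3 + 18*u^2*v + 27*u*v^2 + 8*u*v + 3*v^2
  coeff of dv: 12*u^3 + 27*u^2*v + u^2 - 3*u*v + 3*v
F^* omega = (10*u^3 + 18*u^2*v + 27*u*v^2 + 8*u*v + 3*v^2) du + (12*u^3 + 27*u^2*v + u^2 - 3*u*v + 3*v) dv.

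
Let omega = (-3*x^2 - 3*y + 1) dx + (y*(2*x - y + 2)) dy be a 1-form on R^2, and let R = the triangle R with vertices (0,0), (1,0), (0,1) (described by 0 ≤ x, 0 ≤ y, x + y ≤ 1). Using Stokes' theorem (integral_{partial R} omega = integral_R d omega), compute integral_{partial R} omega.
integral_(partial R) omega = 11/6

Stokes: integral_partial_R omega = integral_R d omega with d omega = (∂Q/∂x - ∂P/∂y) dx ∧ dy.
  ∂Q/∂x = 2*y
  ∂P/∂y = -3
  integrand = ∂Q/∂x - ∂P/∂y = 2*y + 3.
Integrating over R: integral_0^1 integral_0^{1-x} (2*y + 3) dy dx = 11/6.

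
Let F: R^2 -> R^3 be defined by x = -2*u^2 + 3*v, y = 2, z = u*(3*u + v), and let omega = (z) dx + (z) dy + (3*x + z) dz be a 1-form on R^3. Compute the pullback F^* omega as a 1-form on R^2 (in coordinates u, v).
F^* omega = (-30*u^3 - u^2*v + u*v^2 + 54*u*v + 9*v^2) du + (u*(-3*u^2 + u*v + 9*u + 12*v)) dv

Using F^*(f dg) = (f ∘ F) d(g ∘ F), substitute each coordinate x_i by F_i(u, v) in f_i, and replace dx_i by d F_i = (∂F_i/∂u) du + (∂F_i/∂v) dv.
  For the x component: f_1(F) = u*(3*u + v); d F_1 = (-4*u) du + (3) dv
  For the y component: f_2(F) = u*(3*u + v); d F_2 = (0) du + (0) dv
  For the z component: f_3(F) = -3*u^2 + u*v + 9*v; d F_3 = (6*u + v) du + (u) dv
Combining and collecting du, dv coefficients:
  coeff of du: -30*u^3 - u^2*v + u*v^2 + 54*u*v + 9*v^2
  coeff of dv: u*(-3*u^2 + u*v + 9*u + 12*v)
F^* omega = (-30*u^3 - u^2*v + u*v^2 + 54*u*v + 9*v^2) du + (u*(-3*u^2 + u*v + 9*u + 12*v)) dv.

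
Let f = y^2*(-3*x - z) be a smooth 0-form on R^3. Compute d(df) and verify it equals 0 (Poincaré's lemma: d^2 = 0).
d(df) = 0

Step 1: df = sum_i (∂f/∂x_i) dx_i = (-3*y^2) dx + (2*y*(-3*x - z)) dy + (-y^2) dz.
Step 2: Apply d again. Using the 1-form formula, the coefficient of dx ∧ dy in d(df) is ∂^2 f/∂x ∂y - ∂^2 f/∂y ∂x = (-6*y) - (-6*y) = 0 (equality of mixed partials for smooth f).
Similarly for dx ∧ dz and dy ∧ dz — all coefficients vanish. So d(df) = 0.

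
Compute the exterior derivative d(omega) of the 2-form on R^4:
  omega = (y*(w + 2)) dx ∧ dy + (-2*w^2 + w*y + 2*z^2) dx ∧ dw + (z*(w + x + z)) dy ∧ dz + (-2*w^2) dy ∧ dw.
d(omega) = (-w + y) dx ∧ dy ∧ dw + (-4*z) dx ∧ dz ∧ dw + (z) dx ∧ dy ∧ dz + (z) dy ∧ dz ∧ dw

For a 2-form omega = sum_{i<j} g_{ij} dx_i ∧ dx_j, the exterior derivative is
  d(omega) = sum_{i<j} d(g_{ij}) ∧ dx_i ∧ dx_j = sum_{i<j, k} (∂g_{ij}/∂x_k) dx_k ∧ dx_i ∧ dx_j.
Expand each term, using dx_k ∧ dx_i ∧ dx_j = sgn(permutation) dx_{(a)} ∧ dx_{(b)} ∧ dx_{(c)} with (a < b < c) sorted:
  d(y*(w + 2)) includes (∂/∂w)(y*(w + 2)) dw = (y) dw, which multiplied by dx ∧ dy gives (y) dx ∧ dy ∧ dw
  d(-2*w^2 + w*y + 2*z^2) includes (∂/∂y)(-2*w^2 + w*y + 2*z^2) dy = (w) dy, which multiplied by dx ∧ dw gives (-w) dx ∧ dy ∧ dw
  d(-2*w^2 + w*y + 2*z^2) includes (∂/∂z)(-2*w^2 + w*y + 2*z^2) dz = (4*z) dz, which multiplied by dx ∧ dw gives (-4*z) dx ∧ dz ∧ dw
  d(z*(w + x + z)) includes (∂/∂x)(z*(w + x + z)) dx = (z) dx, which multiplied by dy ∧ dz gives (z) dx ∧ dy ∧ dz
  d(z*(w + x + z)) includes (∂/∂w)(z*(w + x + z)) dw = (z) dw, which multiplied by dy ∧ dz gives (z) dy ∧ dz ∧ dw
Collecting like 3-forms: d(omega) = (-w + y) dx ∧ dy ∧ dw + (-4*z) dx ∧ dz ∧ dw + (z) dx ∧ dy ∧ dz + (z) dy ∧ dz ∧ dw.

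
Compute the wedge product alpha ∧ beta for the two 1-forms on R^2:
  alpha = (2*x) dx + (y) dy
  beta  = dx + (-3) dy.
alpha ∧ beta = (-6*x - y) dx ∧ dy

Distribute the wedge, using dx_i ∧ dx_j = -dx_j ∧ dx_i and dx_i ∧ dx_i = 0. For each pair (i, j) with i < j, the coefficient of dx_i ∧ dx_j in alpha ∧ beta is (alpha_i * beta_j - alpha_j * beta_i). Collecting: alpha ∧ beta = (-6*x - y) dx ∧ dy.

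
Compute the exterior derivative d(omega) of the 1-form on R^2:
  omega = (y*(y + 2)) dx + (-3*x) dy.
d(omega) = (-2*y - 5) dx ∧ dy

For a 1-form omega = sum_i f_i dx_i, the exterior derivative is
  d(omega) = sum_{i < j} (∂f_j/∂x_i - ∂f_i/∂x_j) dx_i ∧ dx_j.
  coefficient of dx ∧ dy: ∂f_2/∂x - ∂f_1/∂y = ∂(-3*x)/∂x - ∂(y*(y + 2))/∂y = -2*y - 5
Assembling: d(omega) = (-2*y - 5) dx ∧ dy.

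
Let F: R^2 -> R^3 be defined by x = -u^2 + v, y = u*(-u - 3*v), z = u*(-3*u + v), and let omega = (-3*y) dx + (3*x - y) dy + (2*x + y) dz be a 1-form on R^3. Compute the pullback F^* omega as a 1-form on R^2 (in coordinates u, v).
F^* omega = (16*u^3 - 3*u^2*v - 12*u*v^2 - 18*u*v - 7*v^2) du + (u*(3*u^2 - 12*u*v + 3*u + 2*v)) dv

Using F^*(f dg) = (f ∘ F) d(g ∘ F), substitute each coordinate x_i by F_i(u, v) in f_i, and replace dx_i by d F_i = (∂F_i/∂u) du + (∂F_i/∂v) dv.
  For the x component: f_1(F) = 3*u*(u + 3*v); d F_1 = (-2*u) du + (1) dv
  For the y component: f_2(F) = -2*u^2 + 3*u*v + 3*v; d F_2 = (-2*u - 3*v) du + (-3*u) dv
  For the z component: f_3(F) = -3*u^2 - 3*u*v + 2*v; d F_3 = (-6*u + v) du + (u) dv
Combining and collecting du, dv coefficients:
  coeff of du: 16*u^3 - 3*u^2*v - 12*u*v^2 - 18*u*v - 7*v^2
  coeff of dv: u*(3*u^2 - 12*u*v + 3*u + 2*v)
F^* omega = (16*u^3 - 3*u^2*v - 12*u*v^2 - 18*u*v - 7*v^2) du + (u*(3*u^2 - 12*u*v + 3*u + 2*v)) dv.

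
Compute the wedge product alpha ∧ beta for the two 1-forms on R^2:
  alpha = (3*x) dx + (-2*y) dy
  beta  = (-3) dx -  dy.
alpha ∧ beta = (-3*x - 6*y) dx ∧ dy

Distribute the wedge, using dx_i ∧ dx_j = -dx_j ∧ dx_i and dx_i ∧ dx_i = 0. For each pair (i, j) with i < j, the coefficient of dx_i ∧ dx_j in alpha ∧ beta is (alpha_i * beta_j - alpha_j * beta_i). Collecting: alpha ∧ beta = (-3*x - 6*y) dx ∧ dy.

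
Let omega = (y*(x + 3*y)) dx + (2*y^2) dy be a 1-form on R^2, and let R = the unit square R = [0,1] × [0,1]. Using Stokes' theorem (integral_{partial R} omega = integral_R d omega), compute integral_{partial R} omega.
integral_(partial R) omega = -7/2

Stokes: integral_partial_R omega = integral_R d omega with d omega = (∂Q/∂x - ∂P/∂y) dx ∧ dy.
  ∂Q/∂x = 0
  ∂P/∂y = x + 6*y
  integrand = ∂Q/∂x - ∂P/∂y = -x - 6*y.
Integrating over R: integral_0^1 integral_0^1 (-x - 6*y) dx dy = -7/2.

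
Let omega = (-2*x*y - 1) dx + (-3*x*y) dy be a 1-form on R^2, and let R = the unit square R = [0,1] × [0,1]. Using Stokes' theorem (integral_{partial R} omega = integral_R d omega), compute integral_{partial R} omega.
integral_(partial R) omega = -1/2

Stokes: integral_partial_R omega = integral_R d omega with d omega = (∂Q/∂x - ∂P/∂y) dx ∧ dy.
  ∂Q/∂x = -3*y
  ∂P/∂y = -2*x
  integrand = ∂Q/∂x - ∂P/∂y = 2*x - 3*y.
Integrating over R: integral_0^1 integral_0^1 (2*x - 3*y) dx dy = -1/2.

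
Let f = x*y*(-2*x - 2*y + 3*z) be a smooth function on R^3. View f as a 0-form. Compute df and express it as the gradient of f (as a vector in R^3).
df = (y*(-4*x - 2*y + 3*z)) dx + (x*(-2*x - 4*y + 3*z)) dy + (3*x*y) dz; grad f = (y*(-4*x - 2*y + 3*z), x*(-2*x - 4*y + 3*z), 3*x*y)

For a 0-form f, d f = (∂f/∂x) dx + (∂f/∂y) dy + (∂f/∂z) dz. The components of the vector representation are exactly the entries of grad f in Cartesian coordinates:
  ∂f/∂x = y*(-4*x - 2*y + 3*z)
  ∂f/∂y = x*(-2*x - 4*y + 3*z)
  ∂f/∂z = 3*x*y.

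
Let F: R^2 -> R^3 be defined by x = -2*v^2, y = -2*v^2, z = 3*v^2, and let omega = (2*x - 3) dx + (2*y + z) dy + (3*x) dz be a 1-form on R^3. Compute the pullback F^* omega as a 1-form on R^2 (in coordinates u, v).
F^* omega = (-16*v^3 + 12*v) dv

Using F^*(f dg) = (f ∘ F) d(g ∘ F), substitute each coordinate x_i by F_i(u, v) in f_i, and replace dx_i by d F_i = (∂F_i/∂u) du + (∂F_i/∂v) dv.
  For the x component: f_1(F) = -4*v^2 - 3; d F_1 = (0) du + (-4*v) dv
  For the y component: f_2(F) = -v^2; d F_2 = (0) du + (-4*v) dv
  For the z component: f_3(F) = -6*v^2; d F_3 = (0) du + (6*v) dv
Combining and collecting du, dv coefficients:
  coeff of du: 0
  coeff of dv: -16*v^3 + 12*v
F^* omega = (-16*v^3 + 12*v) dv.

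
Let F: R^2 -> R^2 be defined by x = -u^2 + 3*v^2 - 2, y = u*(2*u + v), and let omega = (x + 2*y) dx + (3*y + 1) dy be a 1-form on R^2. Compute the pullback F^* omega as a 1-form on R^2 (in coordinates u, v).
F^* omega = (18*u^3 + 14*u^2*v - 3*u*v^2 + 8*u + v) du + (6*u^3 + 21*u^2*v + 12*u*v^2 + u + 18*v^3 - 12*v) dv

Using F^*(f dg) = (f ∘ F) d(g ∘ F), substitute each coordinate x_i by F_i(u, v) in f_i, and replace dx_i by d F_i = (∂F_i/∂u) du + (∂F_i/∂v) dv.
  For the x component: f_1(F) = 3*u^2 + 2*u*v + 3*v^2 - 2; d F_1 = (-2*u) du + (6*v) dv
  For the y component: f_2(F) = 6*u^2 + 3*u*v + 1; d F_2 = (4*u + v) du + (u) dv
Combining and collecting du, dv coefficients:
  coeff of du: 18*u^3 + 14*u^2*v - 3*u*v^2 + 8*u + v
  coeff of dv: 6*u^3 + 21*u^2*v + 12*u*v^2 + u + 18*v^3 - 12*v
F^* omega = (18*u^3 + 14*u^2*v - 3*u*v^2 + 8*u + v) du + (6*u^3 + 21*u^2*v + 12*u*v^2 + u + 18*v^3 - 12*v) dv.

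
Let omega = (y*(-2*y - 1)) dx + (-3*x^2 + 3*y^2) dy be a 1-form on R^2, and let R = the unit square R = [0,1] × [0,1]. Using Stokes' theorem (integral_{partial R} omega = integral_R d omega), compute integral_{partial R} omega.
integral_(partial R) omega = 0

Stokes: integral_partial_R omega = integral_R d omega with d omega = (∂Q/∂x - ∂P/∂y) dx ∧ dy.
  ∂Q/∂x = -6*x
  ∂P/∂y = -4*y - 1
  integrand = ∂Q/∂x - ∂P/∂y = -6*x + 4*y + 1.
Integrating over R: integral_0^1 integral_0^1 (-6*x + 4*y + 1) dx dy = 0.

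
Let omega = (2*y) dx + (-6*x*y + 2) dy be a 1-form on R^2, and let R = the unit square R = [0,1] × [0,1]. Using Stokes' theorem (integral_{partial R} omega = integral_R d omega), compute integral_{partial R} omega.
integral_(partial R) omega = -5

Stokes: integral_partial_R omega = integral_R d omega with d omega = (∂Q/∂x - ∂P/∂y) dx ∧ dy.
  ∂Q/∂x = -6*y
  ∂P/∂y = 2
  integrand = ∂Q/∂x - ∂P/∂y = -6*y - 2.
Integrating over R: integral_0^1 integral_0^1 (-6*y - 2) dx dy = -5.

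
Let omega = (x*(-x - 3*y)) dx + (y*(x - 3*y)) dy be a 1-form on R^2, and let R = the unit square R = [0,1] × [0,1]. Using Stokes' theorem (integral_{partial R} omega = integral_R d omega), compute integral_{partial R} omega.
integral_(partial R) omega = 2

Stokes: integral_partial_R omega = integral_R d omega with d omega = (∂Q/∂x - ∂P/∂y) dx ∧ dy.
  ∂Q/∂x = y
  ∂P/∂y = -3*x
  integrand = ∂Q/∂x - ∂P/∂y = 3*x + y.
Integrating over R: integral_0^1 integral_0^1 (3*x + y) dx dy = 2.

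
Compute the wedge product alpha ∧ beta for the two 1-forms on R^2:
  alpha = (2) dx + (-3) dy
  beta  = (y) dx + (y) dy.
alpha ∧ beta = (5*y) dx ∧ dy

Distribute the wedge, using dx_i ∧ dx_j = -dx_j ∧ dx_i and dx_i ∧ dx_i = 0. For each pair (i, j) with i < j, the coefficient of dx_i ∧ dx_j in alpha ∧ beta is (alpha_i * beta_j - alpha_j * beta_i). Collecting: alpha ∧ beta = (5*y) dx ∧ dy.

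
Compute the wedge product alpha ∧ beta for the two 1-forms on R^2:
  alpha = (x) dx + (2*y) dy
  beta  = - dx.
alpha ∧ beta = (2*y) dx ∧ dy

Distribute the wedge, using dx_i ∧ dx_j = -dx_j ∧ dx_i and dx_i ∧ dx_i = 0. For each pair (i, j) with i < j, the coefficient of dx_i ∧ dx_j in alpha ∧ beta is (alpha_i * beta_j - alpha_j * beta_i). Collecting: alpha ∧ beta = (2*y) dx ∧ dy.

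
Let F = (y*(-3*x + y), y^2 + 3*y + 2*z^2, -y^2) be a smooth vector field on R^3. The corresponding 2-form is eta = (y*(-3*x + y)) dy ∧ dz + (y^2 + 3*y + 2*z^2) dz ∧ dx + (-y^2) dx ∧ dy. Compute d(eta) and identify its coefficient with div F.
d(eta) = (3 - y) dx ∧ dy ∧ dz; div F = 3 - y

For a 2-form in R^3 of the form above, applying d gives a 3-form with coefficient ∂P/∂x + ∂Q/∂y + ∂R/∂z:
  ∂P/∂x = -3*y
  ∂Q/∂y = 2*y + 3
  ∂R/∂z = 0
Sum = 3 - y, which is exactly div F.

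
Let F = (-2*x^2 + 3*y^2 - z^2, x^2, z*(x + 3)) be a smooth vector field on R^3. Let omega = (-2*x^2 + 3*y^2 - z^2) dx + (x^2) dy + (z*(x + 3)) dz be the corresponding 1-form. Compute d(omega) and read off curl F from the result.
d(omega) = (0) dy ∧ dz + (-3*z) dz ∧ dx + (2*x - 6*y) dx ∧ dy; curl F = (0, -3*z, 2*x - 6*y)

d omega = sum_{i<j} (∂f_j/∂x_i - ∂f_i/∂x_j) dx_i ∧ dx_j. Under the identification (dy ∧ dz, dz ∧ dx, dx ∧ dy) ↔ (e_x, e_y, e_z), the coefficients are exactly the components of curl F. Compute:
  ∂R/∂y - ∂Q/∂z = (0) - (0) = 0
  ∂P/∂z - ∂R/∂x = (-2*z) - (z) = -3*z
  ∂Q/∂x - ∂P/∂y = (2*x) - (6*y) = 2*x - 6*y.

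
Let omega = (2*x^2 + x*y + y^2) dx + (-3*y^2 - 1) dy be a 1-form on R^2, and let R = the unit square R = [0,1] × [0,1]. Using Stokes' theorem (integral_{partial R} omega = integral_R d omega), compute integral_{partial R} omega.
integral_(partial R) omega = -3/2

Stokes: integral_partial_R omega = integral_R d omega with d omega = (∂Q/∂x - ∂P/∂y) dx ∧ dy.
  ∂Q/∂x = 0
  ∂P/∂y = x + 2*y
  integrand = ∂Q/∂x - ∂P/∂y = -x - 2*y.
Integrating over R: integral_0^1 integral_0^1 (-x - 2*y) dx dy = -3/2.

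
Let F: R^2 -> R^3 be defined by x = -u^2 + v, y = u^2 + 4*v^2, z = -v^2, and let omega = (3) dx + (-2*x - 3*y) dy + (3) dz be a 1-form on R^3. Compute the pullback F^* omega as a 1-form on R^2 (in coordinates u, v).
F^* omega = (2*u*(-u^2 - 12*v^2 - 2*v - 3)) du + (-8*u^2*v - 96*v^3 - 16*v^2 - 6*v + 3) dv

Using F^*(f dg) = (f ∘ F) d(g ∘ F), substitute each coordinate x_i by F_i(u, v) in f_i, and replace dx_i by d F_i = (∂F_i/∂u) du + (∂F_i/∂v) dv.
  For the x component: f_1(F) = 3; d F_1 = (-2*u) du + (1) dv
  For the y component: f_2(F) = -u^2 - 12*v^2 - 2*v; d F_2 = (2*u) du + (8*v) dv
  For the z component: f_3(F) = 3; d F_3 = (0) du + (-2*v) dv
Combining and collecting du, dv coefficients:
  coeff of du: 2*u*(-u^2 - 12*v^2 - 2*v - 3)
  coeff of dv: -8*u^2*v - 96*v^3 - 16*v^2 - 6*v + 3
F^* omega = (2*u*(-u^2 - 12*v^2 - 2*v - 3)) du + (-8*u^2*v - 96*v^3 - 16*v^2 - 6*v + 3) dv.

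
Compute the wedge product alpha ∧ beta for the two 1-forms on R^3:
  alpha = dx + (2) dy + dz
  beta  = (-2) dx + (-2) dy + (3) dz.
alpha ∧ beta = (2) dx ∧ dy + (5) dx ∧ dz + (8) dy ∧ dz

Distribute the wedge, using dx_i ∧ dx_j = -dx_j ∧ dx_i and dx_i ∧ dx_i = 0. For each pair (i, j) with i < j, the coefficient of dx_i ∧ dx_j in alpha ∧ beta is (alpha_i * beta_j - alpha_j * beta_i). Collecting: alpha ∧ beta = (2) dx ∧ dy + (5) dx ∧ dz + (8) dy ∧ dz.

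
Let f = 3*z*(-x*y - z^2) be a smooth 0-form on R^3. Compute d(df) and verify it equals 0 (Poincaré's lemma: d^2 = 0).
d(df) = 0

Step 1: df = sum_i (∂f/∂x_i) dx_i = (-3*y*z) dx + (-3*x*z) dy + (-3*x*y - 9*z^2) dz.
Step 2: Apply d again. Using the 1-form formula, the coefficient of dx ∧ dy in d(df) is ∂^2 f/∂x ∂y - ∂^2 f/∂y ∂x = (-3*z) - (-3*z) = 0 (equality of mixed partials for smooth f).
Similarly for dx ∧ dz and dy ∧ dz — all coefficients vanish. So d(df) = 0.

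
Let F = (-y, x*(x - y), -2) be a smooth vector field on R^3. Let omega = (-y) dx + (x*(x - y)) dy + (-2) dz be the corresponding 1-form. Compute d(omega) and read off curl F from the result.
d(omega) = (0) dy ∧ dz + (0) dz ∧ dx + (2*x - y + 1) dx ∧ dy; curl F = (0, 0, 2*x - y + 1)

d omega = sum_{i<j} (∂f_j/∂x_i - ∂f_i/∂x_j) dx_i ∧ dx_j. Under the identification (dy ∧ dz, dz ∧ dx, dx ∧ dy) ↔ (e_x, e_y, e_z), the coefficients are exactly the components of curl F. Compute:
  ∂R/∂y - ∂Q/∂z = (0) - (0) = 0
  ∂P/∂z - ∂R/∂x = (0) - (0) = 0
  ∂Q/∂x - ∂P/∂y = (2*x - y) - (-1) = 2*x - y + 1.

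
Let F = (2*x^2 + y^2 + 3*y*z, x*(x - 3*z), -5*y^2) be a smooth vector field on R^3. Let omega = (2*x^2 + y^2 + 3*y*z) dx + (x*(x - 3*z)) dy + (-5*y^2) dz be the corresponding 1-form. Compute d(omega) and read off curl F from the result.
d(omega) = (3*x - 10*y) dy ∧ dz + (3*y) dz ∧ dx + (2*x - 2*y - 6*z) dx ∧ dy; curl F = (3*x - 10*y, 3*y, 2*x - 2*y - 6*z)

d omega = sum_{i<j} (∂f_j/∂x_i - ∂f_i/∂x_j) dx_i ∧ dx_j. Under the identification (dy ∧ dz, dz ∧ dx, dx ∧ dy) ↔ (e_x, e_y, e_z), the coefficients are exactly the components of curl F. Compute:
  ∂R/∂y - ∂Q/∂z = (-10*y) - (-3*x) = 3*x - 10*y
  ∂P/∂z - ∂R/∂x = (3*y) - (0) = 3*y
  ∂Q/∂x - ∂P/∂y = (2*x - 3*z) - (2*y + 3*z) = 2*x - 2*y - 6*z.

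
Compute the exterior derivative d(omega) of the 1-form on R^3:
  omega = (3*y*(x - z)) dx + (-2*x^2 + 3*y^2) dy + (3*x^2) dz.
d(omega) = (-7*x + 3*z) dx ∧ dy + (6*x + 3*y) dx ∧ dz

For a 1-form omega = sum_i f_i dx_i, the exterior derivative is
  d(omega) = sum_{i < j} (∂f_j/∂x_i - ∂f_i/∂x_j) dx_i ∧ dx_j.
  coefficient of dx ∧ dy: ∂f_2/∂x - ∂f_1/∂y = ∂(-2*x^2 + 3*y^2)/∂x - ∂(3*y*(x - z))/∂y = -7*x + 3*z
  coefficient of dx ∧ dz: ∂f_3/∂x - ∂f_1/∂z = ∂(3*x^2)/∂x - ∂(3*y*(x - z))/∂z = 6*x + 3*y
Assembling: d(omega) = (-7*x + 3*z) dx ∧ dy + (6*x + 3*y) dx ∧ dz.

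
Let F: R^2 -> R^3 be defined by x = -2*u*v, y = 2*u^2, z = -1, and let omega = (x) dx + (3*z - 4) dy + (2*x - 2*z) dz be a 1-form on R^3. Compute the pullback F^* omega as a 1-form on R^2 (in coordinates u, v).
F^* omega = (4*u*(v^2 - 7)) du + (4*u^2*v) dv

Using F^*(f dg) = (f ∘ F) d(g ∘ F), substitute each coordinate x_i by F_i(u, v) in f_i, and replace dx_i by d F_i = (∂F_i/∂u) du + (∂F_i/∂v) dv.
  For the x component: f_1(F) = -2*u*v; d F_1 = (-2*v) du + (-2*u) dv
  For the y component: f_2(F) = -7; d F_2 = (4*u) du + (0) dv
  For the z component: f_3(F) = -4*u*v + 2; d F_3 = (0) du + (0) dv
Combining and collecting du, dv coefficients:
  coeff of du: 4*u*(v^2 - 7)
  coeff of dv: 4*u^2*v
F^* omega = (4*u*(v^2 - 7)) du + (4*u^2*v) dv.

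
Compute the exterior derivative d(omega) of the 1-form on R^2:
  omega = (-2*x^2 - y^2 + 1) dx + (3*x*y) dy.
d(omega) = (5*y) dx ∧ dy

For a 1-form omega = sum_i f_i dx_i, the exterior derivative is
  d(omega) = sum_{i < j} (∂f_j/∂x_i - ∂f_i/∂x_j) dx_i ∧ dx_j.
  coefficient of dx ∧ dy: ∂f_2/∂x - ∂f_1/∂y = ∂(3*x*y)/∂x - ∂(-2*x^2 - y^2 + 1)/∂y = 5*y
Assembling: d(omega) = (5*y) dx ∧ dy.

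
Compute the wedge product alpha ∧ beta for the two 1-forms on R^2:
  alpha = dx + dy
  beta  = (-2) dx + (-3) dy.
alpha ∧ beta = (-1) dx ∧ dy

Distribute the wedge, using dx_i ∧ dx_j = -dx_j ∧ dx_i and dx_i ∧ dx_i = 0. For each pair (i, j) with i < j, the coefficient of dx_i ∧ dx_j in alpha ∧ beta is (alpha_i * beta_j - alpha_j * beta_i). Collecting: alpha ∧ beta = (-1) dx ∧ dy.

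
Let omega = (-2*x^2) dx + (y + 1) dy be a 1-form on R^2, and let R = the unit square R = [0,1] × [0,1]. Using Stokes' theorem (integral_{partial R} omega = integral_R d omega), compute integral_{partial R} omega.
integral_(partial R) omega = 0

Stokes: integral_partial_R omega = integral_R d omega with d omega = (∂Q/∂x - ∂P/∂y) dx ∧ dy.
  ∂Q/∂x = 0
  ∂P/∂y = 0
  integrand = ∂Q/∂x - ∂P/∂y = 0.
Integrating over R: integral_0^1 integral_0^1 (0) dx dy = 0.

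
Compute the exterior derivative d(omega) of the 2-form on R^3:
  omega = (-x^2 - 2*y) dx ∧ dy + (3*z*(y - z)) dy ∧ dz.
d(omega) = 0

For a 2-form omega = sum_{i<j} g_{ij} dx_i ∧ dx_j, the exterior derivative is
  d(omega) = sum_{i<j} d(g_{ij}) ∧ dx_i ∧ dx_j = sum_{i<j, k} (∂g_{ij}/∂x_k) dx_k ∧ dx_i ∧ dx_j.
Expand each term, using dx_k ∧ dx_i ∧ dx_j = sgn(permutation) dx_{(a)} ∧ dx_{(b)} ∧ dx_{(c)} with (a < b < c) sorted:

Collecting like 3-forms: d(omega) = 0.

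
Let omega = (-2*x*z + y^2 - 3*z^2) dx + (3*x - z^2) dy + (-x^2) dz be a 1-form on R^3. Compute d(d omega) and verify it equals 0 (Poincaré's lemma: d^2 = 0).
d(d omega) = 0

Step 1: d omega = sum_{i<j} (∂f_j/∂x_i - ∂f_i/∂x_j) dx_i ∧ dx_j:
  coeff of dx ∧ dy: 3 - 2*y
  coeff of dx ∧ dz: 6*z
  coeff of dy ∧ dz: 2*z
Step 2: Apply d again to each 2-form coefficient. The only possible 3-form in R^3 is dx ∧ dy ∧ dz, with coefficient
  ∂(coeff of dy∧dz)/∂x - ∂(coeff of dx∧dz)/∂y + ∂(coeff of dx∧dy)/∂z
  = ∂/∂x (2*z) - ∂/∂y (6*z) + ∂/∂z (3 - 2*y).
Each of these terms simplifies to sums of mixed partials that cancel in pairs. The result is 0 (by equality of mixed partials for smooth functions — Schwarz / Clairaut).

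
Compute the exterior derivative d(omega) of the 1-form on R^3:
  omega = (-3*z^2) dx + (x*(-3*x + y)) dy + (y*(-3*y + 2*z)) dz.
d(omega) = (-6*x + y) dx ∧ dy + (6*z) dx ∧ dz + (-6*y + 2*z) dy ∧ dz

For a 1-form omega = sum_i f_i dx_i, the exterior derivative is
  d(omega) = sum_{i < j} (∂f_j/∂x_i - ∂f_i/∂x_j) dx_i ∧ dx_j.
  coefficient of dx ∧ dy: ∂f_2/∂x - ∂f_1/∂y = ∂(x*(-3*x + y))/∂x - ∂(-3*z^2)/∂y = -6*x + y
  coefficient of dx ∧ dz: ∂f_3/∂x - ∂f_1/∂z = ∂(y*(-3*y + 2*z))/∂x - ∂(-3*z^2)/∂z = 6*z
  coefficient of dy ∧ dz: ∂f_3/∂y - ∂f_2/∂z = ∂(y*(-3*y + 2*z))/∂y - ∂(x*(-3*x + y))/∂z = -6*y + 2*z
Assembling: d(omega) = (-6*x + y) dx ∧ dy + (6*z) dx ∧ dz + (-6*y + 2*z) dy ∧ dz.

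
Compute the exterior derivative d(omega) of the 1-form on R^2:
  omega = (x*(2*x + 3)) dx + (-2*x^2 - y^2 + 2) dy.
d(omega) = (-4*x) dx ∧ dy

For a 1-form omega = sum_i f_i dx_i, the exterior derivative is
  d(omega) = sum_{i < j} (∂f_j/∂x_i - ∂f_i/∂x_j) dx_i ∧ dx_j.
  coefficient of dx ∧ dy: ∂f_2/∂x - ∂f_1/∂y = ∂(-2*x^2 - y^2 + 2)/∂x - ∂(x*(2*x + 3))/∂y = -4*x
Assembling: d(omega) = (-4*x) dx ∧ dy.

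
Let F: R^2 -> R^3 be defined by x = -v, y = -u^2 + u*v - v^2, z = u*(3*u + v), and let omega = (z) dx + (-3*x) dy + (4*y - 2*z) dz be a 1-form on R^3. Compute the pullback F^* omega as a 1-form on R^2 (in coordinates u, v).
F^* omega = (-60*u^3 + 2*u^2*v - 22*u*v^2 - 6*u*v - 4*v^3 + 3*v^2) du + (-10*u^3 + 2*u^2*v - 3*u^2 - 4*u*v^2 + 2*u*v - 6*v^2) dv

Using F^*(f dg) = (f ∘ F) d(g ∘ F), substitute each coordinate x_i by F_i(u, v) in f_i, and replace dx_i by d F_i = (∂F_i/∂u) du + (∂F_i/∂v) dv.
  For the x component: f_1(F) = u*(3*u + v); d F_1 = (0) du + (-1) dv
  For the y component: f_2(F) = 3*v; d F_2 = (-2*u + v) du + (u - 2*v) dv
  For the z component: f_3(F) = -10*u^2 + 2*u*v - 4*v^2; d F_3 = (6*u + v) du + (u) dv
Combining and collecting du, dv coefficients:
  coeff of du: -60*u^3 + 2*u^2*v - 22*u*v^2 - 6*u*v - 4*v^3 + 3*v^2
  coeff of dv: -10*u^3 + 2*u^2*v - 3*u^2 - 4*u*v^2 + 2*u*v - 6*v^2
F^* omega = (-60*u^3 + 2*u^2*v - 22*u*v^2 - 6*u*v - 4*v^3 + 3*v^2) du + (-10*u^3 + 2*u^2*v - 3*u^2 - 4*u*v^2 + 2*u*v - 6*v^2) dv.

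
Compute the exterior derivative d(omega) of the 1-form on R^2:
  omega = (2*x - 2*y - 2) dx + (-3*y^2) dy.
d(omega) = (2) dx ∧ dy

For a 1-form omega = sum_i f_i dx_i, the exterior derivative is
  d(omega) = sum_{i < j} (∂f_j/∂x_i - ∂f_i/∂x_j) dx_i ∧ dx_j.
  coefficient of dx ∧ dy: ∂f_2/∂x - ∂f_1/∂y = ∂(-3*y^2)/∂x - ∂(2*x - 2*y - 2)/∂y = 2
Assembling: d(omega) = (2) dx ∧ dy.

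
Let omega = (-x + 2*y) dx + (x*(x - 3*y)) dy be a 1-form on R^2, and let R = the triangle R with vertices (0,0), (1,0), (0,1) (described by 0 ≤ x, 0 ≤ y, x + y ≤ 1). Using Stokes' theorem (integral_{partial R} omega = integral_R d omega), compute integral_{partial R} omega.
integral_(partial R) omega = -7/6

Stokes: integral_partial_R omega = integral_R d omega with d omega = (∂Q/∂x - ∂P/∂y) dx ∧ dy.
  ∂Q/∂x = 2*x - 3*y
  ∂P/∂y = 2
  integrand = ∂Q/∂x - ∂P/∂y = 2*x - 3*y - 2.
Integrating over R: integral_0^1 integral_0^{1-x} (2*x - 3*y - 2) dy dx = -7/6.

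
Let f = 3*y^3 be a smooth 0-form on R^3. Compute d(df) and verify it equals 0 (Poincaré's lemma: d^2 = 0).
d(df) = 0

Step 1: df = sum_i (∂f/∂x_i) dx_i = (0) dx + (9*y^2) dy + (0) dz.
Step 2: Apply d again. Using the 1-form formula, the coefficient of dx ∧ dy in d(df) is ∂^2 f/∂x ∂y - ∂^2 f/∂y ∂x = (0) - (0) = 0 (equality of mixed partials for smooth f).
Similarly for dx ∧ dz and dy ∧ dz — all coefficients vanish. So d(df) = 0.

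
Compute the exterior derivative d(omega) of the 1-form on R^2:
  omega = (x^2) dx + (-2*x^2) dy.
d(omega) = (-4*x) dx ∧ dy

For a 1-form omega = sum_i f_i dx_i, the exterior derivative is
  d(omega) = sum_{i < j} (∂f_j/∂x_i - ∂f_i/∂x_j) dx_i ∧ dx_j.
  coefficient of dx ∧ dy: ∂f_2/∂x - ∂f_1/∂y = ∂(-2*x^2)/∂x - ∂(x^2)/∂y = -4*x
Assembling: d(omega) = (-4*x) dx ∧ dy.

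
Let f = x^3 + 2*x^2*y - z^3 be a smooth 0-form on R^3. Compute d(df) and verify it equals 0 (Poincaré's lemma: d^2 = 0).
d(df) = 0

Step 1: df = sum_i (∂f/∂x_i) dx_i = (x*(3*x + 4*y)) dx + (2*x^2) dy + (-3*z^2) dz.
Step 2: Apply d again. Using the 1-form formula, the coefficient of dx ∧ dy in d(df) is ∂^2 f/∂x ∂y - ∂^2 f/∂y ∂x = (4*x) - (4*x) = 0 (equality of mixed partials for smooth f).
Similarly for dx ∧ dz and dy ∧ dz — all coefficients vanish. So d(df) = 0.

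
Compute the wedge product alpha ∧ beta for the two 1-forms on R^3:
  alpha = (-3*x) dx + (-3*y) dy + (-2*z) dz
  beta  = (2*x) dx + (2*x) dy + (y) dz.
alpha ∧ beta = (6*x*(-x + y)) dx ∧ dy + (x*(-3*y + 4*z)) dx ∧ dz + (4*x*z - 3*y^2) dy ∧ dz

Distribute the wedge, using dx_i ∧ dx_j = -dx_j ∧ dx_i and dx_i ∧ dx_i = 0. For each pair (i, j) with i < j, the coefficient of dx_i ∧ dx_j in alpha ∧ beta is (alpha_i * beta_j - alpha_j * beta_i). Collecting: alpha ∧ beta = (6*x*(-x + y)) dx ∧ dy + (x*(-3*y + 4*z)) dx ∧ dz + (4*x*z - 3*y^2) dy ∧ dz.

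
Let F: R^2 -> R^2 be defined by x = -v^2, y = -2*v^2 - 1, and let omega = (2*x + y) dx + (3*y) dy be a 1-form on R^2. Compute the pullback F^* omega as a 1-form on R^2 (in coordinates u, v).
F^* omega = (32*v^3 + 14*v) dv

Using F^*(f dg) = (f ∘ F) d(g ∘ F), substitute each coordinate x_i by F_i(u, v) in f_i, and replace dx_i by d F_i = (∂F_i/∂u) du + (∂F_i/∂v) dv.
  For the x component: f_1(F) = -4*v^2 - 1; d F_1 = (0) du + (-2*v) dv
  For the y component: f_2(F) = -6*v^2 - 3; d F_2 = (0) du + (-4*v) dv
Combining and collecting du, dv coefficients:
  coeff of du: 0
  coeff of dv: 32*v^3 + 14*v
F^* omega = (32*v^3 + 14*v) dv.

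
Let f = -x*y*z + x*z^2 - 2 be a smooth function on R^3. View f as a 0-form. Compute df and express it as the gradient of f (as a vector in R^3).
df = (z*(-y + z)) dx + (-x*z) dy + (x*(-y + 2*z)) dz; grad f = (z*(-y + z), -x*z, x*(-y + 2*z))

For a 0-form f, d f = (∂f/∂x) dx + (∂f/∂y) dy + (∂f/∂z) dz. The components of the vector representation are exactly the entries of grad f in Cartesian coordinates:
  ∂f/∂x = z*(-y + z)
  ∂f/∂y = -x*z
  ∂f/∂z = x*(-y + 2*z).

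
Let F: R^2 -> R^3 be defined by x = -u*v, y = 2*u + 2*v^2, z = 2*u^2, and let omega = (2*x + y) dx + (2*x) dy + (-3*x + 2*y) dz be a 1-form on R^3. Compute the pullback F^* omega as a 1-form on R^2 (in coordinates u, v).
F^* omega = (12*u^2*v + 16*u^2 + 18*u*v^2 - 6*u*v - 2*v^3) du + (2*u*(u*v - u - 5*v^2)) dv

Using F^*(f dg) = (f ∘ F) d(g ∘ F), substitute each coordinate x_i by F_i(u, v) in f_i, and replace dx_i by d F_i = (∂F_i/∂u) du + (∂F_i/∂v) dv.
  For the x component: f_1(F) = -2*u*v + 2*u + 2*v^2; d F_1 = (-v) du + (-u) dv
  For the y component: f_2(F) = -2*u*v; d F_2 = (2) du + (4*v) dv
  For the z component: f_3(F) = 3*u*v + 4*u + 4*v^2; d F_3 = (4*u) du + (0) dv
Combining and collecting du, dv coefficients:
  coeff of du: 12*u^2*v + 16*u^2 + 18*u*v^2 - 6*u*v - 2*v^3
  coeff of dv: 2*u*(u*v - u - 5*v^2)
F^* omega = (12*u^2*v + 16*u^2 + 18*u*v^2 - 6*u*v - 2*v^3) du + (2*u*(u*v - u - 5*v^2)) dv.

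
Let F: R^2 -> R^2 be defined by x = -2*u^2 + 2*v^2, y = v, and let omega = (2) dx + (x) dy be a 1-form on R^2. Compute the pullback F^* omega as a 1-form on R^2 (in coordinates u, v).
F^* omega = (-8*u) du + (-2*u^2 + 2*v^2 + 8*v) dv

Using F^*(f dg) = (f ∘ F) d(g ∘ F), substitute each coordinate x_i by F_i(u, v) in f_i, and replace dx_i by d F_i = (∂F_i/∂u) du + (∂F_i/∂v) dv.
  For the x component: f_1(F) = 2; d F_1 = (-4*u) du + (4*v) dv
  For the y component: f_2(F) = -2*u^2 + 2*v^2; d F_2 = (0) du + (1) dv
Combining and collecting du, dv coefficients:
  coeff of du: -8*u
  coeff of dv: -2*u^2 + 2*v^2 + 8*v
F^* omega = (-8*u) du + (-2*u^2 + 2*v^2 + 8*v) dv.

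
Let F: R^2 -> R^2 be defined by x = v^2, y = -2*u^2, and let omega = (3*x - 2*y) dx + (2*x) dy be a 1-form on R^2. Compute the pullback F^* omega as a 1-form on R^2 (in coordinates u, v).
F^* omega = (-8*u*v^2) du + (8*u^2*v + 6*v^3) dv

Using F^*(f dg) = (f ∘ F) d(g ∘ F), substitute each coordinate x_i by F_i(u, v) in f_i, and replace dx_i by d F_i = (∂F_i/∂u) du + (∂F_i/∂v) dv.
  For the x component: f_1(F) = 4*u^2 + 3*v^2; d F_1 = (0) du + (2*v) dv
  For the y component: f_2(F) = 2*v^2; d F_2 = (-4*u) du + (0) dv
Combining and collecting du, dv coefficients:
  coeff of du: -8*u*v^2
  coeff of dv: 8*u^2*v + 6*v^3
F^* omega = (-8*u*v^2) du + (8*u^2*v + 6*v^3) dv.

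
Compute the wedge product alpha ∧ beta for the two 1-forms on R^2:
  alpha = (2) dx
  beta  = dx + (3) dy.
alpha ∧ beta = (6) dx ∧ dy

Distribute the wedge, using dx_i ∧ dx_j = -dx_j ∧ dx_i and dx_i ∧ dx_i = 0. For each pair (i, j) with i < j, the coefficient of dx_i ∧ dx_j in alpha ∧ beta is (alpha_i * beta_j - alpha_j * beta_i). Collecting: alpha ∧ beta = (6) dx ∧ dy.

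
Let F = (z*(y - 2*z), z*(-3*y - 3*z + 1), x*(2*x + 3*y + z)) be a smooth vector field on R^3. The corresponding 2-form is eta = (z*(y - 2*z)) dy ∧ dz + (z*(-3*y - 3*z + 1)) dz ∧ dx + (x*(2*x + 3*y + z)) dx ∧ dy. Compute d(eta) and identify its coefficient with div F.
d(eta) = (x - 3*z) dx ∧ dy ∧ dz; div F = x - 3*z

For a 2-form in R^3 of the form above, applying d gives a 3-form with coefficient ∂P/∂x + ∂Q/∂y + ∂R/∂z:
  ∂P/∂x = 0
  ∂Q/∂y = -3*z
  ∂R/∂z = x
Sum = x - 3*z, which is exactly div F.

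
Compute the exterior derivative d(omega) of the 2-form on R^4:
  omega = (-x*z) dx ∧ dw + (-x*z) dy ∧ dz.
d(omega) = (x) dx ∧ dz ∧ dw + (-z) dx ∧ dy ∧ dz

For a 2-form omega = sum_{i<j} g_{ij} dx_i ∧ dx_j, the exterior derivative is
  d(omega) = sum_{i<j} d(g_{ij}) ∧ dx_i ∧ dx_j = sum_{i<j, k} (∂g_{ij}/∂x_k) dx_k ∧ dx_i ∧ dx_j.
Expand each term, using dx_k ∧ dx_i ∧ dx_j = sgn(permutation) dx_{(a)} ∧ dx_{(b)} ∧ dx_{(c)} with (a < b < c) sorted:
  d(-x*z) includes (∂/∂z)(-x*z) dz = (-x) dz, which multiplied by dx ∧ dw gives (x) dx ∧ dz ∧ dw
  d(-x*z) includes (∂/∂x)(-x*z) dx = (-z) dx, which multiplied by dy ∧ dz gives (-z) dx ∧ dy ∧ dz
Collecting like 3-forms: d(omega) = (x) dx ∧ dz ∧ dw + (-z) dx ∧ dy ∧ dz.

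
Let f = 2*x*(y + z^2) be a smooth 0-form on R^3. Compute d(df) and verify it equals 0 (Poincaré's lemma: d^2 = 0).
d(df) = 0

Step 1: df = sum_i (∂f/∂x_i) dx_i = (2*y + 2*z^2) dx + (2*x) dy + (4*x*z) dz.
Step 2: Apply d again. Using the 1-form formula, the coefficient of dx ∧ dy in d(df) is ∂^2 f/∂x ∂y - ∂^2 f/∂y ∂x = (2) - (2) = 0 (equality of mixed partials for smooth f).
Similarly for dx ∧ dz and dy ∧ dz — all coefficients vanish. So d(df) = 0.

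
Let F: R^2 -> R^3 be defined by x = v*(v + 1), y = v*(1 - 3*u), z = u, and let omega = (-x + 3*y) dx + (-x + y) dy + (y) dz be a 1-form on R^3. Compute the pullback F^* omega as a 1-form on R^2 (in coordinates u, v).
F^* omega = (v*(9*u*v - 3*u + 3*v^2 + 1)) du + (v*(9*u^2 - 15*u*v - 12*u - 2*v^2 + 2*v + 2)) dv

Using F^*(f dg) = (f ∘ F) d(g ∘ F), substitute each coordinate x_i by F_i(u, v) in f_i, and replace dx_i by d F_i = (∂F_i/∂u) du + (∂F_i/∂v) dv.
  For the x component: f_1(F) = v*(-9*u - v + 2); d F_1 = (0) du + (2*v + 1) dv
  For the y component: f_2(F) = v*(-3*u - v); d F_2 = (-3*v) du + (1 - 3*u) dv
  For the z component: f_3(F) = v*(1 - 3*u); d F_3 = (1) du + (0) dv
Combining and collecting du, dv coefficients:
  coeff of du: v*(9*u*v - 3*u + 3*v^2 + 1)
  coeff of dv: v*(9*u^2 - 15*u*v - 12*u - 2*v^2 + 2*v + 2)
F^* omega = (v*(9*u*v - 3*u + 3*v^2 + 1)) du + (v*(9*u^2 - 15*u*v - 12*u - 2*v^2 + 2*v + 2)) dv.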